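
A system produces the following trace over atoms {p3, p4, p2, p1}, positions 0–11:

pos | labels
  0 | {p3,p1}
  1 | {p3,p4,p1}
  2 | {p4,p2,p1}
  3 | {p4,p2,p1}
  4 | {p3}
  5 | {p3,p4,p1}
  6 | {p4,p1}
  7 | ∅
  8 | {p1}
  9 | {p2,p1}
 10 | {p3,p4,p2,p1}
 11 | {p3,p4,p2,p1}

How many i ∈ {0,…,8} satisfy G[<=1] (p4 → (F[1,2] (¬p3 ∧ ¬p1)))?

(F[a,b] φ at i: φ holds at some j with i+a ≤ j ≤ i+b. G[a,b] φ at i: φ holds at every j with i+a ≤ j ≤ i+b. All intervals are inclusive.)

Evaluate at each i in [0,8]:
  i=0: ✗ (fails at j=1)
  i=1: ✗ (fails at j=1)
  i=2: ✗ (fails at j=2)
  i=3: ✗ (fails at j=3)
  i=4: ✓ (all of [4,5])
  i=5: ✓ (all of [5,6])
  i=6: ✓ (all of [6,7])
  i=7: ✓ (all of [7,8])
  i=8: ✓ (all of [8,9])
Positions where it holds: {4, 5, 6, 7, 8} → 5.

5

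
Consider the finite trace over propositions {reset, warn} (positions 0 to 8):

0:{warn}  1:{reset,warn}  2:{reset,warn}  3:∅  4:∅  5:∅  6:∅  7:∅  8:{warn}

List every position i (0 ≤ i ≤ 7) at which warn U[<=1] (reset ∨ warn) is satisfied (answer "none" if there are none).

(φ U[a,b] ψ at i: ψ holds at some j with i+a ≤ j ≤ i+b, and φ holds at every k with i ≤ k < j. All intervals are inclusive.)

0, 1, 2

Evaluate at each i in [0,7]:
  i=0: ✓ (rhs at j=0)
  i=1: ✓ (rhs at j=1)
  i=2: ✓ (rhs at j=2)
  i=3: ✗ (no rhs in [3,4])
  i=4: ✗ (no rhs in [4,5])
  i=5: ✗ (no rhs in [5,6])
  i=6: ✗ (no rhs in [6,7])
  i=7: ✗ (lhs fails at k=7 before rhs at j=8)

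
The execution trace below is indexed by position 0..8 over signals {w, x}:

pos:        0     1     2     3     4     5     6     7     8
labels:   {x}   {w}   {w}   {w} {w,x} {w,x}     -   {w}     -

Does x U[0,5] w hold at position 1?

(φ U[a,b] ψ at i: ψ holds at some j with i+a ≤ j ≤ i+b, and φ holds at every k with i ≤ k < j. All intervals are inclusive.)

Need some j in [1,6] with w, and x at every k in [1,j-1].
  j=1: w holds; no prefix to check → satisfied.

Yes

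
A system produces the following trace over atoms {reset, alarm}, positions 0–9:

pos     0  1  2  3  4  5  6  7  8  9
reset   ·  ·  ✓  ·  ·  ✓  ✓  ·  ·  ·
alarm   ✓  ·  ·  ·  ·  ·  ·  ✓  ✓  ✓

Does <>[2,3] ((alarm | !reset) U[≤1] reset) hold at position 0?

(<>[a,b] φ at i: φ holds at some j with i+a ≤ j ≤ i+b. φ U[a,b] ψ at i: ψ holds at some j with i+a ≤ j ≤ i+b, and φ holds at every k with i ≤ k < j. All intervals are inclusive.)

Check ((alarm | !reset) U[≤1] reset) at each j in [2,3]:
  j=2: holds
  j=3: fails
Found at j=2 → formula holds.

Holds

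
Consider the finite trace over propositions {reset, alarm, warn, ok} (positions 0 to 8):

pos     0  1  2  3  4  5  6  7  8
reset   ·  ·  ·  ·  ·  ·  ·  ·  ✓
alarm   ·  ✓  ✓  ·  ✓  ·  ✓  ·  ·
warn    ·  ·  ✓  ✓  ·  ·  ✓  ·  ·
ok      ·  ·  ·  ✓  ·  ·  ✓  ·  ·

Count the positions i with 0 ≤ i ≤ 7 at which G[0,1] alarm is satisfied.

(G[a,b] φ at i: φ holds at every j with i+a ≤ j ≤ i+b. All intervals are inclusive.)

Evaluate at each i in [0,7]:
  i=0: ✗ (fails at j=0)
  i=1: ✓ (all of [1,2])
  i=2: ✗ (fails at j=3)
  i=3: ✗ (fails at j=3)
  i=4: ✗ (fails at j=5)
  i=5: ✗ (fails at j=5)
  i=6: ✗ (fails at j=7)
  i=7: ✗ (fails at j=7)
Positions where it holds: {1} → 1.

1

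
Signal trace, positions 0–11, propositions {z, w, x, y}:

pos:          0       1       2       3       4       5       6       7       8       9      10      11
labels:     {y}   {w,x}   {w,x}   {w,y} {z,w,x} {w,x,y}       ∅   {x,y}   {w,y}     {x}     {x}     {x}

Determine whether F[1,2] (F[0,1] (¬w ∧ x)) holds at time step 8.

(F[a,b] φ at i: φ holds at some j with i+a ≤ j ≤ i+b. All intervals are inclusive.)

Holds

Check F[0,1] (¬w ∧ x) at each j in [9,10]:
  j=9: holds (witness at 9)
  j=10: holds (witness at 10)
Found at j=9 → formula holds.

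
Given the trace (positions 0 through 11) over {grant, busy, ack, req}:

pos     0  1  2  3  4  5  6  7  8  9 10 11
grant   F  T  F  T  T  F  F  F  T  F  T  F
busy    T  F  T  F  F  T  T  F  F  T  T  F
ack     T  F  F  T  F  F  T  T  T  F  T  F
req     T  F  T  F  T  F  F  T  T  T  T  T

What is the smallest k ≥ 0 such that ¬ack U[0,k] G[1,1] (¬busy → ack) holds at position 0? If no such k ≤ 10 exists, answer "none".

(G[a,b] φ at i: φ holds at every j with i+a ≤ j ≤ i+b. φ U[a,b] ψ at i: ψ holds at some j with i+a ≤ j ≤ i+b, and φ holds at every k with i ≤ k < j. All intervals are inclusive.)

none

Need earliest j ≥ 0 with G[1,1] (¬busy → ack), and ¬ack at every k in [0,j-1].
  j=0: rhs fails.
  j=1: rhs holds but lhs fails at k=0.
  j=2: rhs holds but lhs fails at k=0.
  j=3: rhs fails.
  j=4: rhs holds but lhs fails at k=0.
  j=5: rhs holds but lhs fails at k=0.
  j=6: rhs holds but lhs fails at k=0.
  j=7: rhs holds but lhs fails at k=0.
  j=8: rhs holds but lhs fails at k=0.
  j=9: rhs holds but lhs fails at k=0.
  j=10: rhs fails.
No witness within the range → none.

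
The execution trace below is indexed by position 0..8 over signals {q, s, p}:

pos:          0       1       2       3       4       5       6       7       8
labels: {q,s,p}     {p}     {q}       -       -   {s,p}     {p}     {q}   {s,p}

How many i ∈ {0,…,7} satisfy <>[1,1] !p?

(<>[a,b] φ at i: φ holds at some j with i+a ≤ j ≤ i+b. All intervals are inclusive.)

4

Evaluate at each i in [0,7]:
  i=0: ✗ (none in [1,1])
  i=1: ✓ (witness j=2)
  i=2: ✓ (witness j=3)
  i=3: ✓ (witness j=4)
  i=4: ✗ (none in [5,5])
  i=5: ✗ (none in [6,6])
  i=6: ✓ (witness j=7)
  i=7: ✗ (none in [8,8])
Positions where it holds: {1, 2, 3, 6} → 4.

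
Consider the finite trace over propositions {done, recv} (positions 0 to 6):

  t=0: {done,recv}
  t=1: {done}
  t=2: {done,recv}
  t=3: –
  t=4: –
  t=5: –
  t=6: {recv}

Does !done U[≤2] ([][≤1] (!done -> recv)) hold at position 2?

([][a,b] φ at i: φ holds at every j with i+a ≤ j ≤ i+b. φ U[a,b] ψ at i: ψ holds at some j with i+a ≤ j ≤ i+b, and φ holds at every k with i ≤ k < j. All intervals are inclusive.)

Does not hold

Need some j in [2,4] with [][≤1] (!done -> recv), and !done at every k in [2,j-1].
  j=2: [][≤1] (!done -> recv) — fails at 3.
  j=3: [][≤1] (!done -> recv) — fails at 3.
  j=4: [][≤1] (!done -> recv) — fails at 4.
No j in the window works → until fails.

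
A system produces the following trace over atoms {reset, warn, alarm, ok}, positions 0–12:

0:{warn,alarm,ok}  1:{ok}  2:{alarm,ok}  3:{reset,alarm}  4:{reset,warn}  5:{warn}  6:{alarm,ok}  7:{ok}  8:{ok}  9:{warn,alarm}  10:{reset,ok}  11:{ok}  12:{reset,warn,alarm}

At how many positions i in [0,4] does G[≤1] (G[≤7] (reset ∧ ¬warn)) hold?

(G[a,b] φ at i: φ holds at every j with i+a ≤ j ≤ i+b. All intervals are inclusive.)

0

Evaluate at each i in [0,4]:
  i=0: ✗ (fails at j=0)
  i=1: ✗ (fails at j=1)
  i=2: ✗ (fails at j=2)
  i=3: ✗ (fails at j=3)
  i=4: ✗ (fails at j=4)
Positions where it holds: {} → 0.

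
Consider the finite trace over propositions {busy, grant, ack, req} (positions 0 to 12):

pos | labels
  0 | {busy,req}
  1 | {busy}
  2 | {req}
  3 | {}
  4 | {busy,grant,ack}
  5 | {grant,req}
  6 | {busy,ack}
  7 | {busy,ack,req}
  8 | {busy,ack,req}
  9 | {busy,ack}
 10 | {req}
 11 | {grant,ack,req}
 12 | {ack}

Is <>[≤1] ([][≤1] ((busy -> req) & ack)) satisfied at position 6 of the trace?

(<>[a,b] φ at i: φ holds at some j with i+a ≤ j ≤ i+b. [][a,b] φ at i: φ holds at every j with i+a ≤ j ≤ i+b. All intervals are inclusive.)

Yes

Check [][≤1] ((busy -> req) & ack) at each j in [6,7]:
  j=6: fails at 6
  j=7: holds on [7,8]
Found at j=7 → formula holds.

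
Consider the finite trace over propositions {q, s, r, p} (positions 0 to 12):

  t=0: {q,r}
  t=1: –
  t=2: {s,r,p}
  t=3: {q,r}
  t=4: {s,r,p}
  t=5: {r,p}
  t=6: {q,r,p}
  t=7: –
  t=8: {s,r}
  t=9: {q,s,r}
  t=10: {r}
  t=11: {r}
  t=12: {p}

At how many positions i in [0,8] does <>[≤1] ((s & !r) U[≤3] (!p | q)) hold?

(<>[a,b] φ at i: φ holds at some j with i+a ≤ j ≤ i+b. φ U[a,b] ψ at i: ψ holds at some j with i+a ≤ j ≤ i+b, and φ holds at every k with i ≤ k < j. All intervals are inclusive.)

Evaluate at each i in [0,8]:
  i=0: ✓ (witness j=0)
  i=1: ✓ (witness j=1)
  i=2: ✓ (witness j=3)
  i=3: ✓ (witness j=3)
  i=4: ✗ (none in [4,5])
  i=5: ✓ (witness j=6)
  i=6: ✓ (witness j=6)
  i=7: ✓ (witness j=7)
  i=8: ✓ (witness j=8)
Positions where it holds: {0, 1, 2, 3, 5, 6, 7, 8} → 8.

8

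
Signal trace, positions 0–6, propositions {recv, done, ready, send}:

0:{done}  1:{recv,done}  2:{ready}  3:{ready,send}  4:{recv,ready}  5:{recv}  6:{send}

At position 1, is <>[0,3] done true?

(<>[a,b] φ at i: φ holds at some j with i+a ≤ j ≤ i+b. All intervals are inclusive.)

Yes

Check done at each j in [1,4]:
  j=1: true
  j=2: false
  j=3: false
  j=4: false
Found at j=1 → formula holds.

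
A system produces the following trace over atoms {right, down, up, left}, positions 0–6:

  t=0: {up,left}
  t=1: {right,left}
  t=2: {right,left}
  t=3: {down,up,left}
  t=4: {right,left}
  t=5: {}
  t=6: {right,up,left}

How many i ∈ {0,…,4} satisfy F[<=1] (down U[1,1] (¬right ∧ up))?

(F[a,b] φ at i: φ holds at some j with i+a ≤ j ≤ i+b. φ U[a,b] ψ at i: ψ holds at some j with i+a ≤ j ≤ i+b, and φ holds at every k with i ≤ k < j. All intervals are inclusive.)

Evaluate at each i in [0,4]:
  i=0: ✗ (none in [0,1])
  i=1: ✗ (none in [1,2])
  i=2: ✗ (none in [2,3])
  i=3: ✗ (none in [3,4])
  i=4: ✗ (none in [4,5])
Positions where it holds: {} → 0.

0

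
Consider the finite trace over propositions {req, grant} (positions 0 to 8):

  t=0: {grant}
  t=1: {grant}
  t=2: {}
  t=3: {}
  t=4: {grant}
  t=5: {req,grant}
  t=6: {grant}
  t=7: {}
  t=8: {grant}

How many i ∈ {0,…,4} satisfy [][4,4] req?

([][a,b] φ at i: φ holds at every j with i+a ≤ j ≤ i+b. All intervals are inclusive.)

Evaluate at each i in [0,4]:
  i=0: ✗ (fails at j=4)
  i=1: ✓ (all of [5,5])
  i=2: ✗ (fails at j=6)
  i=3: ✗ (fails at j=7)
  i=4: ✗ (fails at j=8)
Positions where it holds: {1} → 1.

1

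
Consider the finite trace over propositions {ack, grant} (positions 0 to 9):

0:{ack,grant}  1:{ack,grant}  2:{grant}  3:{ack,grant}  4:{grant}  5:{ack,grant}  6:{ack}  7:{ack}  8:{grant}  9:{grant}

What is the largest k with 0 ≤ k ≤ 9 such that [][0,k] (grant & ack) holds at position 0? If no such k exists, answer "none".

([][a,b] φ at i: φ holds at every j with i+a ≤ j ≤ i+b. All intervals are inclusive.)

(grant & ack) must hold from j=0 onward; find where it first fails.
  j=0: holds
  j=1: holds
  j=2: fails
Holds on [0,1], so largest k = 1.

1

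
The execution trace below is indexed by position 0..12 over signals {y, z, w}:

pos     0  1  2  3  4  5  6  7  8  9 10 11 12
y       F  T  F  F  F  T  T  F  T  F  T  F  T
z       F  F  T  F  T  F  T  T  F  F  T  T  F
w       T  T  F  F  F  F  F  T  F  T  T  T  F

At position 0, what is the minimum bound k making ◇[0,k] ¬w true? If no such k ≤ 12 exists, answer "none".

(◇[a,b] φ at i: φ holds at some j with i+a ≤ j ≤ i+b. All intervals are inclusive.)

2

Scan j = 0,1,… for ¬w:
  j=0: fails
  j=1: fails
  j=2: holds
First hit at j=2, so smallest k = 2-0 = 2.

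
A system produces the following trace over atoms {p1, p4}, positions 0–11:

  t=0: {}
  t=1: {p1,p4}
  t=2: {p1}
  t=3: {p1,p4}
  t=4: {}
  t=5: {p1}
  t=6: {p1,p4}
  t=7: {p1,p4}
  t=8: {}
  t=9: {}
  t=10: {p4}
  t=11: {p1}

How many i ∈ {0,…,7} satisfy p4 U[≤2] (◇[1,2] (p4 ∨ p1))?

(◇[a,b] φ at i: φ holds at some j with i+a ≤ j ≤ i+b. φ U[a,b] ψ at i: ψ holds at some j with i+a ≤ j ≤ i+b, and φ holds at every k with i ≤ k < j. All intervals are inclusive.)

Evaluate at each i in [0,7]:
  i=0: ✓ (rhs at j=0)
  i=1: ✓ (rhs at j=1)
  i=2: ✓ (rhs at j=2)
  i=3: ✓ (rhs at j=3)
  i=4: ✓ (rhs at j=4)
  i=5: ✓ (rhs at j=5)
  i=6: ✓ (rhs at j=6)
  i=7: ✓ (rhs at j=8; lhs holds on [7,7])
Positions where it holds: {0, 1, 2, 3, 4, 5, 6, 7} → 8.

8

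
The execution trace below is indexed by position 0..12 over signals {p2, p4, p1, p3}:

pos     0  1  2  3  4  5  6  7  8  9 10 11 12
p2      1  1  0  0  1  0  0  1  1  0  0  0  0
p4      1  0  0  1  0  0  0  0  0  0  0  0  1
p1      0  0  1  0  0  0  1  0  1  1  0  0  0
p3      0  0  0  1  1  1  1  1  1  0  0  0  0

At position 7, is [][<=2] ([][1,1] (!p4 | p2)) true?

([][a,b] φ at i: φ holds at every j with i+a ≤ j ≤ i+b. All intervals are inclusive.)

Check [][1,1] (!p4 | p2) at every j in [7,9]:
  j=7: holds on [8,8]
  j=8: holds on [9,9]
  j=9: holds on [10,10]
All positions satisfy it → formula holds.

Yes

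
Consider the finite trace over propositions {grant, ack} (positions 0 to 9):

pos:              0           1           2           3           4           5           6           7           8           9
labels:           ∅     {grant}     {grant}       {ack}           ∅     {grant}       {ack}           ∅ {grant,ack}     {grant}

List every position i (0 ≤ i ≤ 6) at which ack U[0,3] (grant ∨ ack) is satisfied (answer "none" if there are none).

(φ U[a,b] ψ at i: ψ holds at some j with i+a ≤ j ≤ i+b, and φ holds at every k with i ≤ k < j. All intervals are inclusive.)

Evaluate at each i in [0,6]:
  i=0: ✗ (lhs fails at k=0 before rhs at j=1)
  i=1: ✓ (rhs at j=1)
  i=2: ✓ (rhs at j=2)
  i=3: ✓ (rhs at j=3)
  i=4: ✗ (lhs fails at k=4 before rhs at j=5)
  i=5: ✓ (rhs at j=5)
  i=6: ✓ (rhs at j=6)

1, 2, 3, 5, 6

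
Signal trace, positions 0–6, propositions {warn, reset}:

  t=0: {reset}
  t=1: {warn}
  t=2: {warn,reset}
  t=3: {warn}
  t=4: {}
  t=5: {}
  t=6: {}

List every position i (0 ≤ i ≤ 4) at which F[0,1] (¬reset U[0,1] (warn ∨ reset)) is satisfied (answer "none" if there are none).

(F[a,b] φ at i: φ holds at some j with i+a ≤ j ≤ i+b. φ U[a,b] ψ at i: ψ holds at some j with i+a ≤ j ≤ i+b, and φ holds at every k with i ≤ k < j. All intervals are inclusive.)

0, 1, 2, 3

Evaluate at each i in [0,4]:
  i=0: ✓ (witness j=0)
  i=1: ✓ (witness j=1)
  i=2: ✓ (witness j=2)
  i=3: ✓ (witness j=3)
  i=4: ✗ (none in [4,5])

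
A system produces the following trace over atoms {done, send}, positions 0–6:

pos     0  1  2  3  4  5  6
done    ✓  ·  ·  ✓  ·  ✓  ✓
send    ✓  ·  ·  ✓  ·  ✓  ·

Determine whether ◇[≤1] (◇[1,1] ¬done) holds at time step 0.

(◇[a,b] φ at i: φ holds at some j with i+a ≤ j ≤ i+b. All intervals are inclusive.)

Check ◇[1,1] ¬done at each j in [0,1]:
  j=0: holds (witness at 1)
  j=1: holds (witness at 2)
Found at j=0 → formula holds.

Yes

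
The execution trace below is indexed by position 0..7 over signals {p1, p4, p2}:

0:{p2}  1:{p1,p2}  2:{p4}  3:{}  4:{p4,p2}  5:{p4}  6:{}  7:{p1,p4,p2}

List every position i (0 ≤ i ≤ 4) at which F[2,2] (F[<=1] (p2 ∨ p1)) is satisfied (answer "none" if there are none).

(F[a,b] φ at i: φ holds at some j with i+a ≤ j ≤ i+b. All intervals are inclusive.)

1, 2, 4

Evaluate at each i in [0,4]:
  i=0: ✗ (none in [2,2])
  i=1: ✓ (witness j=3)
  i=2: ✓ (witness j=4)
  i=3: ✗ (none in [5,5])
  i=4: ✓ (witness j=6)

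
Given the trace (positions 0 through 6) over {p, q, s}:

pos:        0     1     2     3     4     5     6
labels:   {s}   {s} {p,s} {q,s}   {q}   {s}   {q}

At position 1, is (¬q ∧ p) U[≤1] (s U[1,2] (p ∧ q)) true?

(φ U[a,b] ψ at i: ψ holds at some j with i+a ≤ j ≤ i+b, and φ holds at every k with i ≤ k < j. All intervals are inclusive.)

Need some j in [1,2] with (s U[1,2] (p ∧ q)), and (¬q ∧ p) at every k in [1,j-1].
  j=1: (s U[1,2] (p ∧ q)) — fails.
  j=2: (s U[1,2] (p ∧ q)) — fails.
No j in the window works → until fails.

No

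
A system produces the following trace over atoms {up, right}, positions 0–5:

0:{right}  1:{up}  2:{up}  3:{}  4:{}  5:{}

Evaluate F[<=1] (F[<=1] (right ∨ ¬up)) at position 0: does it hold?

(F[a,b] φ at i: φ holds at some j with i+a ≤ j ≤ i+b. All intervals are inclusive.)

True

Check F[<=1] (right ∨ ¬up) at each j in [0,1]:
  j=0: holds (witness at 0)
  j=1: fails (none in [1,2])
Found at j=0 → formula holds.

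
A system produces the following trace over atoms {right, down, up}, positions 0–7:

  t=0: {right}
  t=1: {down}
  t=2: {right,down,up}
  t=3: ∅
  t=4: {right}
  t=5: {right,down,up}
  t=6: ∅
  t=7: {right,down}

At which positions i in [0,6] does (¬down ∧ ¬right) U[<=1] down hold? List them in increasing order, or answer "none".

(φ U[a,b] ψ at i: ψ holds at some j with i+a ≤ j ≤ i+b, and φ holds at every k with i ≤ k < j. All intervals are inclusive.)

Evaluate at each i in [0,6]:
  i=0: ✗ (lhs fails at k=0 before rhs at j=1)
  i=1: ✓ (rhs at j=1)
  i=2: ✓ (rhs at j=2)
  i=3: ✗ (no rhs in [3,4])
  i=4: ✗ (lhs fails at k=4 before rhs at j=5)
  i=5: ✓ (rhs at j=5)
  i=6: ✓ (rhs at j=7; lhs holds on [6,6])

1, 2, 5, 6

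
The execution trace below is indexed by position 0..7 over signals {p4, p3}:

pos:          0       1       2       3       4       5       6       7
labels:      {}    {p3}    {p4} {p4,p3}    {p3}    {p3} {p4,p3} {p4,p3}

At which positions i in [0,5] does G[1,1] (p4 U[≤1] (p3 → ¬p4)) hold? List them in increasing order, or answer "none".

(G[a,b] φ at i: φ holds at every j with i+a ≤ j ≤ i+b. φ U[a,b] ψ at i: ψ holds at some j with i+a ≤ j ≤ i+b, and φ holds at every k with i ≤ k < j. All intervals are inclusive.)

Evaluate at each i in [0,5]:
  i=0: ✓ (all of [1,1])
  i=1: ✓ (all of [2,2])
  i=2: ✓ (all of [3,3])
  i=3: ✓ (all of [4,4])
  i=4: ✓ (all of [5,5])
  i=5: ✗ (fails at j=6)

0, 1, 2, 3, 4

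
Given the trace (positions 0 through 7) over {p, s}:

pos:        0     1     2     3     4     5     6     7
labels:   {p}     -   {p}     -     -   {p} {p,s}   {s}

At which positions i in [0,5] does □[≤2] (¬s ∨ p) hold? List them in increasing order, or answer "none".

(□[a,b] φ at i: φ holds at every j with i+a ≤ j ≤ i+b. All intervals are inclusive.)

Evaluate at each i in [0,5]:
  i=0: ✓ (all of [0,2])
  i=1: ✓ (all of [1,3])
  i=2: ✓ (all of [2,4])
  i=3: ✓ (all of [3,5])
  i=4: ✓ (all of [4,6])
  i=5: ✗ (fails at j=7)

0, 1, 2, 3, 4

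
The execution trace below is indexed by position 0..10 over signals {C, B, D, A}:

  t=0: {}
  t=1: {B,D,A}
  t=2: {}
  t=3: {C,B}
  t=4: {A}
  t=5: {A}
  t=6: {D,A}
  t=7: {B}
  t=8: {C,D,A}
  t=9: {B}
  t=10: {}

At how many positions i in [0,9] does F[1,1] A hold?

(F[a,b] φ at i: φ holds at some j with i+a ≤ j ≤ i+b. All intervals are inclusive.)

5

Evaluate at each i in [0,9]:
  i=0: ✓ (witness j=1)
  i=1: ✗ (none in [2,2])
  i=2: ✗ (none in [3,3])
  i=3: ✓ (witness j=4)
  i=4: ✓ (witness j=5)
  i=5: ✓ (witness j=6)
  i=6: ✗ (none in [7,7])
  i=7: ✓ (witness j=8)
  i=8: ✗ (none in [9,9])
  i=9: ✗ (none in [10,10])
Positions where it holds: {0, 3, 4, 5, 7} → 5.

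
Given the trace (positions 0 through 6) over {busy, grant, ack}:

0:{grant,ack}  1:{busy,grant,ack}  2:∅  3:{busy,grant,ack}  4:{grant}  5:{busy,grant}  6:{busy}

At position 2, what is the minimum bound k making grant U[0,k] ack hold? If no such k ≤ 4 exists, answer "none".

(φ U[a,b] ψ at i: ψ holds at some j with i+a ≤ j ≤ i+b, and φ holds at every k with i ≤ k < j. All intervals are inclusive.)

Need earliest j ≥ 2 with ack, and grant at every k in [2,j-1].
  j=2: rhs fails.
  j=3: rhs holds but lhs fails at k=2.
  j=4: rhs fails.
  j=5: rhs fails.
  j=6: rhs fails.
No witness within the range → none.

none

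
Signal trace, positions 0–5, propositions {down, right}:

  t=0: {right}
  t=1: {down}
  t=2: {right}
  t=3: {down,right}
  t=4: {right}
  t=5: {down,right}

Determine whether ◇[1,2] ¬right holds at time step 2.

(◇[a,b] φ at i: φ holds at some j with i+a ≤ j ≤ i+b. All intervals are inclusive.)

No

Check ¬right at each j in [3,4]:
  j=3: false
  j=4: false
No position in the window satisfies it → formula fails.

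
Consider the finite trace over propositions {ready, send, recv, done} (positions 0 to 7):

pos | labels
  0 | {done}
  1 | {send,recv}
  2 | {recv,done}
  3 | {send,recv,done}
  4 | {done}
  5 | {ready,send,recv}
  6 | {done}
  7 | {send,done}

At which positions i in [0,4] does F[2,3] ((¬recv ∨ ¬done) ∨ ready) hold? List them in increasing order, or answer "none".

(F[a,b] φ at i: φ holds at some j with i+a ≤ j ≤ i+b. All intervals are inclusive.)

1, 2, 3, 4

Evaluate at each i in [0,4]:
  i=0: ✗ (none in [2,3])
  i=1: ✓ (witness j=4)
  i=2: ✓ (witness j=4)
  i=3: ✓ (witness j=5)
  i=4: ✓ (witness j=6)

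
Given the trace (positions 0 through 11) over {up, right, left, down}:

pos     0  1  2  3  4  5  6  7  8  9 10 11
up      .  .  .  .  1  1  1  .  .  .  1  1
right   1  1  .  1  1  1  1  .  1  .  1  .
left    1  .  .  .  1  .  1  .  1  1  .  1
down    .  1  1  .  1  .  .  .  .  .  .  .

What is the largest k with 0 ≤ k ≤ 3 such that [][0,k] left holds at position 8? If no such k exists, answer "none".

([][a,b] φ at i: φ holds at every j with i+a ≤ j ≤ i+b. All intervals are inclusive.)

1

left must hold from j=8 onward; find where it first fails.
  j=8: holds
  j=9: holds
  j=10: fails
Holds on [8,9], so largest k = 1.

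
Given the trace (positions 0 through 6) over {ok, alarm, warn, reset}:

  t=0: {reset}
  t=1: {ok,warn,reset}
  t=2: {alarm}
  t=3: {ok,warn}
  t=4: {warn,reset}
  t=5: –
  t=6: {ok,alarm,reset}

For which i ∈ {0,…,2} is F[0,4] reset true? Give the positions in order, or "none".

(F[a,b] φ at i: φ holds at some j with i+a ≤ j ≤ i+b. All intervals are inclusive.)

Evaluate at each i in [0,2]:
  i=0: ✓ (witness j=0)
  i=1: ✓ (witness j=1)
  i=2: ✓ (witness j=4)

0, 1, 2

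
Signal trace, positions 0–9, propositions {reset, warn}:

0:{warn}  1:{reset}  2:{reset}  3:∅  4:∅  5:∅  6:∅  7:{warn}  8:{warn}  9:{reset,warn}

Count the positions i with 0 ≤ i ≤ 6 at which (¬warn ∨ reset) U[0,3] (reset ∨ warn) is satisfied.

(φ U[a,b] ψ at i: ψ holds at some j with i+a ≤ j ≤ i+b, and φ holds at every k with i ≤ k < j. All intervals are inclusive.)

6

Evaluate at each i in [0,6]:
  i=0: ✓ (rhs at j=0)
  i=1: ✓ (rhs at j=1)
  i=2: ✓ (rhs at j=2)
  i=3: ✗ (no rhs in [3,6])
  i=4: ✓ (rhs at j=7; lhs holds on [4,6])
  i=5: ✓ (rhs at j=7; lhs holds on [5,6])
  i=6: ✓ (rhs at j=7; lhs holds on [6,6])
Positions where it holds: {0, 1, 2, 4, 5, 6} → 6.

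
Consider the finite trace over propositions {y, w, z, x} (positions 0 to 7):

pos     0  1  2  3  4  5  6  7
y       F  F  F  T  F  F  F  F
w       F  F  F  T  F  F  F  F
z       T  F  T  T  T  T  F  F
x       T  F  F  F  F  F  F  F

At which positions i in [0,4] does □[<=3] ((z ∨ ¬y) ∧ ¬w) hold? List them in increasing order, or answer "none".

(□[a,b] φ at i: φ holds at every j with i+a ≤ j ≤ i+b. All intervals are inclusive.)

4

Evaluate at each i in [0,4]:
  i=0: ✗ (fails at j=3)
  i=1: ✗ (fails at j=3)
  i=2: ✗ (fails at j=3)
  i=3: ✗ (fails at j=3)
  i=4: ✓ (all of [4,7])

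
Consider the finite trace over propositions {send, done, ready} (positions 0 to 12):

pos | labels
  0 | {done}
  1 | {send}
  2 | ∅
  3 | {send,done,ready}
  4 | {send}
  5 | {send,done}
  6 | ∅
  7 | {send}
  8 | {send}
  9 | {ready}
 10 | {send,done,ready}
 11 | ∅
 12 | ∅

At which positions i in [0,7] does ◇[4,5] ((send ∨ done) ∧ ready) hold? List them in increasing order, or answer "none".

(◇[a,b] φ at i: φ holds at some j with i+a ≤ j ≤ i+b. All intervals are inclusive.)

Evaluate at each i in [0,7]:
  i=0: ✗ (none in [4,5])
  i=1: ✗ (none in [5,6])
  i=2: ✗ (none in [6,7])
  i=3: ✗ (none in [7,8])
  i=4: ✗ (none in [8,9])
  i=5: ✓ (witness j=10)
  i=6: ✓ (witness j=10)
  i=7: ✗ (none in [11,12])

5, 6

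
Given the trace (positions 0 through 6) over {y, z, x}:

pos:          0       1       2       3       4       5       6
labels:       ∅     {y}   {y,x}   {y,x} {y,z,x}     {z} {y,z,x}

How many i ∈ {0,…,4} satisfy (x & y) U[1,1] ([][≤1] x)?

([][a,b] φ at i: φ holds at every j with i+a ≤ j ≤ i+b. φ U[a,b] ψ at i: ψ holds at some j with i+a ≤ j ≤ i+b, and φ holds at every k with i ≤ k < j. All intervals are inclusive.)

1

Evaluate at each i in [0,4]:
  i=0: ✗ (no rhs in [1,1])
  i=1: ✗ (lhs fails at k=1 before rhs at j=2)
  i=2: ✓ (rhs at j=3; lhs holds on [2,2])
  i=3: ✗ (no rhs in [4,4])
  i=4: ✗ (no rhs in [5,5])
Positions where it holds: {2} → 1.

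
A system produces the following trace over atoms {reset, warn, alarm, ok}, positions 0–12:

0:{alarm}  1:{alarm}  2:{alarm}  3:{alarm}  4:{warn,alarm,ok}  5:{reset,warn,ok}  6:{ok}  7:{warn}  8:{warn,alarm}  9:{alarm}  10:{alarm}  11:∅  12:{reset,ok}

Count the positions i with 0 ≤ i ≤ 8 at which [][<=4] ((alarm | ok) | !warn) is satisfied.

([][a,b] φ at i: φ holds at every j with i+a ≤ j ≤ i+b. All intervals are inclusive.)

4

Evaluate at each i in [0,8]:
  i=0: ✓ (all of [0,4])
  i=1: ✓ (all of [1,5])
  i=2: ✓ (all of [2,6])
  i=3: ✗ (fails at j=7)
  i=4: ✗ (fails at j=7)
  i=5: ✗ (fails at j=7)
  i=6: ✗ (fails at j=7)
  i=7: ✗ (fails at j=7)
  i=8: ✓ (all of [8,12])
Positions where it holds: {0, 1, 2, 8} → 4.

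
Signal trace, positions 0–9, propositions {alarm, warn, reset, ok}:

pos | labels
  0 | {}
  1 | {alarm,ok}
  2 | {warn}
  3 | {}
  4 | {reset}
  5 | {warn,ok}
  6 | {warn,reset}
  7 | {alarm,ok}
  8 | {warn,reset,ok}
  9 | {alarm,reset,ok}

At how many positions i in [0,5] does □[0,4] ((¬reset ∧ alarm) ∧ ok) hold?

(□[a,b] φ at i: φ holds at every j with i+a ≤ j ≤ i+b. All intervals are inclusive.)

0

Evaluate at each i in [0,5]:
  i=0: ✗ (fails at j=0)
  i=1: ✗ (fails at j=2)
  i=2: ✗ (fails at j=2)
  i=3: ✗ (fails at j=3)
  i=4: ✗ (fails at j=4)
  i=5: ✗ (fails at j=5)
Positions where it holds: {} → 0.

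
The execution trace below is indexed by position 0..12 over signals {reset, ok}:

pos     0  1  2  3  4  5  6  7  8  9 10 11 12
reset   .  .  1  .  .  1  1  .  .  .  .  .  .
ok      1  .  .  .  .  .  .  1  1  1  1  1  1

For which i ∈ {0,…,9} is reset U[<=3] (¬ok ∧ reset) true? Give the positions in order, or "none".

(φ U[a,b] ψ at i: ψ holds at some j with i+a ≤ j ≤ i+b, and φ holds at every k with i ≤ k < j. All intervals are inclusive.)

2, 5, 6

Evaluate at each i in [0,9]:
  i=0: ✗ (lhs fails at k=0 before rhs at j=2)
  i=1: ✗ (lhs fails at k=1 before rhs at j=2)
  i=2: ✓ (rhs at j=2)
  i=3: ✗ (lhs fails at k=3 before rhs at j=5)
  i=4: ✗ (lhs fails at k=4 before rhs at j=5)
  i=5: ✓ (rhs at j=5)
  i=6: ✓ (rhs at j=6)
  i=7: ✗ (no rhs in [7,10])
  i=8: ✗ (no rhs in [8,11])
  i=9: ✗ (no rhs in [9,12])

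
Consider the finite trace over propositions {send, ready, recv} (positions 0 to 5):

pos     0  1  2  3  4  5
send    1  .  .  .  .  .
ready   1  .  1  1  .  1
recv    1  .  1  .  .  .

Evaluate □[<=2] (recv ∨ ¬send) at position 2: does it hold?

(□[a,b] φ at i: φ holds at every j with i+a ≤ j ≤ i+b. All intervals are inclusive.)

Holds

Check (recv ∨ ¬send) at every j in [2,4]:
  j=2: true
  j=3: true
  j=4: true
All positions satisfy it → formula holds.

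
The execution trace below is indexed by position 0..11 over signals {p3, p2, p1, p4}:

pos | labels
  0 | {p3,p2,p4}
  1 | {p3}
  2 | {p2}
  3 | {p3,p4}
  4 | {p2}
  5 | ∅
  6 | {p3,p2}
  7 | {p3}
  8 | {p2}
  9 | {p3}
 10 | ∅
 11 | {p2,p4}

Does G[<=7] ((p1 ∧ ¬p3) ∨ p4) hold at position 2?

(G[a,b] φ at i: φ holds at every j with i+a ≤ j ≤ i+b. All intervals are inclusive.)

Check ((p1 ∧ ¬p3) ∨ p4) at every j in [2,9]:
  j=2: false
  j=3: true
  j=4: false
  j=5: false
  j=6: false
  j=7: false
  j=8: false
  j=9: false
Fails at j=2 → formula fails.

Does not hold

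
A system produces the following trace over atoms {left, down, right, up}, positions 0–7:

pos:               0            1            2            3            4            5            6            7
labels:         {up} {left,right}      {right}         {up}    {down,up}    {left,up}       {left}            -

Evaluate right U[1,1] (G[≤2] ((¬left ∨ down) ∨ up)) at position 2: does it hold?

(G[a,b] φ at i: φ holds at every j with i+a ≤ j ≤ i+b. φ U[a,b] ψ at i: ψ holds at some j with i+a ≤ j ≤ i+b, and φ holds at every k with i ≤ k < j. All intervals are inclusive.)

True

Need some j in [3,3] with G[≤2] ((¬left ∨ down) ∨ up), and right at every k in [2,j-1].
  j=3: G[≤2] ((¬left ∨ down) ∨ up) holds; right holds at every k in [2,2] → satisfied.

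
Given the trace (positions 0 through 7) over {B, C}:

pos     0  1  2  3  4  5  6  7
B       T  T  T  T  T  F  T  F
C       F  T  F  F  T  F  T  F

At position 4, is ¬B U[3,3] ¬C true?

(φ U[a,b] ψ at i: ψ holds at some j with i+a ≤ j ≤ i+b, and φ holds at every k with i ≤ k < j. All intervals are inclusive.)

Need some j in [7,7] with ¬C, and ¬B at every k in [4,j-1].
  j=7: ¬C holds, but ¬B fails at k=4 → not this j.
No j in the window works → until fails.

No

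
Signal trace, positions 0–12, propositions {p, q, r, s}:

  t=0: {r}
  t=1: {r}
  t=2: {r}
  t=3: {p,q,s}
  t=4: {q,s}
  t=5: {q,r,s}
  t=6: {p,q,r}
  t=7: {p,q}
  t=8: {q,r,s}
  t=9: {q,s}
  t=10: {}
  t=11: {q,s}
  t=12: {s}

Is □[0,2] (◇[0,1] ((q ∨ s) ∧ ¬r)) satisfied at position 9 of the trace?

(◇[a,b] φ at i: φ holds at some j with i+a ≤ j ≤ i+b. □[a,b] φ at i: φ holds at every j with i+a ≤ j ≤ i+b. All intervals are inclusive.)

Holds

Check ◇[0,1] ((q ∨ s) ∧ ¬r) at every j in [9,11]:
  j=9: holds (witness at 9)
  j=10: holds (witness at 11)
  j=11: holds (witness at 11)
All positions satisfy it → formula holds.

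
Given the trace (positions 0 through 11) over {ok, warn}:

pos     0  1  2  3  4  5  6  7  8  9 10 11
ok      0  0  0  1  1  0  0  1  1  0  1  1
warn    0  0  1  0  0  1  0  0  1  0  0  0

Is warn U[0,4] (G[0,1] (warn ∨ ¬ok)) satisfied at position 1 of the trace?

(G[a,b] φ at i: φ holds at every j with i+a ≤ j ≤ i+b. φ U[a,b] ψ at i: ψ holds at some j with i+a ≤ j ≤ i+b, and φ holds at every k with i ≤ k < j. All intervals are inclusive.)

True

Need some j in [1,5] with G[0,1] (warn ∨ ¬ok), and warn at every k in [1,j-1].
  j=1: G[0,1] (warn ∨ ¬ok) holds; no prefix to check → satisfied.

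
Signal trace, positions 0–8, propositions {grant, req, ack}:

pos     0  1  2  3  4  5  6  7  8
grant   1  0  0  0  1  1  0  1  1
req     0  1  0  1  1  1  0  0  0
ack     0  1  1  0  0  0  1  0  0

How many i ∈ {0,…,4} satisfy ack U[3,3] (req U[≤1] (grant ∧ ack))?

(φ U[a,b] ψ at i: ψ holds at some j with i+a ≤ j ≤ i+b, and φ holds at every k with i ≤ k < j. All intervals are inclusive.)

Evaluate at each i in [0,4]:
  i=0: ✗ (no rhs in [3,3])
  i=1: ✗ (no rhs in [4,4])
  i=2: ✗ (no rhs in [5,5])
  i=3: ✗ (no rhs in [6,6])
  i=4: ✗ (no rhs in [7,7])
Positions where it holds: {} → 0.

0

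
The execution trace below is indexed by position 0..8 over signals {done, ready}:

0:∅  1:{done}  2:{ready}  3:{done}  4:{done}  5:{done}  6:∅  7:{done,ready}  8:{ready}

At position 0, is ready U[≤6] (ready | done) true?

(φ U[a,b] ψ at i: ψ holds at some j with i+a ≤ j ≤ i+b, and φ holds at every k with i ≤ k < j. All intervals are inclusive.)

Need some j in [0,6] with (ready | done), and ready at every k in [0,j-1].
  j=0: (ready | done) false.
  j=1: (ready | done) holds, but ready fails at k=0 → not this j.
  j=2: (ready | done) holds, but ready fails at k=0 → not this j.
  j=3: (ready | done) holds, but ready fails at k=0 → not this j.
  j=4: (ready | done) holds, but ready fails at k=0 → not this j.
  j=5: (ready | done) holds, but ready fails at k=0 → not this j.
  j=6: (ready | done) false.
No j in the window works → until fails.

No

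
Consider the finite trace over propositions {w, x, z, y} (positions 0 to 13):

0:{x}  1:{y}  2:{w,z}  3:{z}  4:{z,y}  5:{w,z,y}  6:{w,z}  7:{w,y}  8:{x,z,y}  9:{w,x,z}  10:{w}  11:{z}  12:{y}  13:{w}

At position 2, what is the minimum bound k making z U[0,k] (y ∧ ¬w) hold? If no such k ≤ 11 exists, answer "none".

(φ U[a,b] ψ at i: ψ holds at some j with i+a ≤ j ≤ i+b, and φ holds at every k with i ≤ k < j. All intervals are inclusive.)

Need earliest j ≥ 2 with (y ∧ ¬w), and z at every k in [2,j-1].
  j=2: rhs fails.
  j=3: rhs fails.
  j=4: rhs holds; lhs holds on [2,3]. k = 2.

2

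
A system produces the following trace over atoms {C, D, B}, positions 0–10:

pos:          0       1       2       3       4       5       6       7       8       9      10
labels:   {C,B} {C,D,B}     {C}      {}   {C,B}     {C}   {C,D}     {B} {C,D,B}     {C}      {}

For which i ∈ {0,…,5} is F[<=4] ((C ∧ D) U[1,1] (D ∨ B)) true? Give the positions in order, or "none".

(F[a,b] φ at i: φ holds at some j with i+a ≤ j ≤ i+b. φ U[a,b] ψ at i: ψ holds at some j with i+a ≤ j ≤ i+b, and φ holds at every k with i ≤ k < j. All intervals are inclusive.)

Evaluate at each i in [0,5]:
  i=0: ✗ (none in [0,4])
  i=1: ✗ (none in [1,5])
  i=2: ✓ (witness j=6)
  i=3: ✓ (witness j=6)
  i=4: ✓ (witness j=6)
  i=5: ✓ (witness j=6)

2, 3, 4, 5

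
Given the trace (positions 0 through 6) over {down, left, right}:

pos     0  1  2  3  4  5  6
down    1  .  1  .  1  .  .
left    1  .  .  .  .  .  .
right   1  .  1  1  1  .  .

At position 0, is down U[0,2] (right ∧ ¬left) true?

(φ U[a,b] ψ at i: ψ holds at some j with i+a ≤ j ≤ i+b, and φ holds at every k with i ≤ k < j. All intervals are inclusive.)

No

Need some j in [0,2] with (right ∧ ¬left), and down at every k in [0,j-1].
  j=0: (right ∧ ¬left) false.
  j=1: (right ∧ ¬left) false.
  j=2: (right ∧ ¬left) holds, but down fails at k=1 → not this j.
No j in the window works → until fails.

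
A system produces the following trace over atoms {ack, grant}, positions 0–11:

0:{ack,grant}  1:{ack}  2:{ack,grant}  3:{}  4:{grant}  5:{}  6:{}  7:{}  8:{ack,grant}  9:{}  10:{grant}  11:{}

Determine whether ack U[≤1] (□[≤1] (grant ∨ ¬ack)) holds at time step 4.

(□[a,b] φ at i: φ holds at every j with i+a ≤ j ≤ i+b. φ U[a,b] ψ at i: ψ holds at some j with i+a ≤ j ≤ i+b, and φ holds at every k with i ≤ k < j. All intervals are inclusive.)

True

Need some j in [4,5] with □[≤1] (grant ∨ ¬ack), and ack at every k in [4,j-1].
  j=4: □[≤1] (grant ∨ ¬ack) holds; no prefix to check → satisfied.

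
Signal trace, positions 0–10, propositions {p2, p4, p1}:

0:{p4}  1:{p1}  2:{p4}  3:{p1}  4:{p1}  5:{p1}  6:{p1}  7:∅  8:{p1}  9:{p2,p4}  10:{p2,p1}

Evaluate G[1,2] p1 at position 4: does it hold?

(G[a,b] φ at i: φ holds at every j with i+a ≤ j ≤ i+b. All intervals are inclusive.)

Holds

Check p1 at every j in [5,6]:
  j=5: true
  j=6: true
All positions satisfy it → formula holds.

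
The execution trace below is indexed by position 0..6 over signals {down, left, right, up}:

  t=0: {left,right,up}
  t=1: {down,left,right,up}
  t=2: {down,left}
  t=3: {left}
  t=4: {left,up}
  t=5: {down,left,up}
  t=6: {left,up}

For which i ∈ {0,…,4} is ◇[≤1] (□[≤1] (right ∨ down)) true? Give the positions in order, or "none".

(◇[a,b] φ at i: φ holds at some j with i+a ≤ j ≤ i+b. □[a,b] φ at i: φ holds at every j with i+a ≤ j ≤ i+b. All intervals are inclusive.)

Evaluate at each i in [0,4]:
  i=0: ✓ (witness j=0)
  i=1: ✓ (witness j=1)
  i=2: ✗ (none in [2,3])
  i=3: ✗ (none in [3,4])
  i=4: ✗ (none in [4,5])

0, 1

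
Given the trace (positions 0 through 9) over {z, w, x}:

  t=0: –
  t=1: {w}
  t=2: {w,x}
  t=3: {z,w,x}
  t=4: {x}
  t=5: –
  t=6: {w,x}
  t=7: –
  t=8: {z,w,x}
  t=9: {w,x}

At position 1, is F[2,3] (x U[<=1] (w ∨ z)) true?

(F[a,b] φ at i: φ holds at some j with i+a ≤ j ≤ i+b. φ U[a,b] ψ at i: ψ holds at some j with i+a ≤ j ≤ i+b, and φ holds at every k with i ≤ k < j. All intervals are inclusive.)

Check (x U[<=1] (w ∨ z)) at each j in [3,4]:
  j=3: holds
  j=4: fails
Found at j=3 → formula holds.

Yes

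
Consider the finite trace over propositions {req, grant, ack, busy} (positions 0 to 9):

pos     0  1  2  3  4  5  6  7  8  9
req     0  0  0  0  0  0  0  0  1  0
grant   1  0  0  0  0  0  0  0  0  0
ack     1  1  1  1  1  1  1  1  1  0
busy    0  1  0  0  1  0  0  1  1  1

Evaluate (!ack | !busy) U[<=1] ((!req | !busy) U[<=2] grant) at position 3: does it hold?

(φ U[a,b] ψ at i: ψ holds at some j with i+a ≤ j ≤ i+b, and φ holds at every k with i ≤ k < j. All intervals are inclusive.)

Need some j in [3,4] with ((!req | !busy) U[<=2] grant), and (!ack | !busy) at every k in [3,j-1].
  j=3: ((!req | !busy) U[<=2] grant) — fails.
  j=4: ((!req | !busy) U[<=2] grant) — fails.
No j in the window works → until fails.

No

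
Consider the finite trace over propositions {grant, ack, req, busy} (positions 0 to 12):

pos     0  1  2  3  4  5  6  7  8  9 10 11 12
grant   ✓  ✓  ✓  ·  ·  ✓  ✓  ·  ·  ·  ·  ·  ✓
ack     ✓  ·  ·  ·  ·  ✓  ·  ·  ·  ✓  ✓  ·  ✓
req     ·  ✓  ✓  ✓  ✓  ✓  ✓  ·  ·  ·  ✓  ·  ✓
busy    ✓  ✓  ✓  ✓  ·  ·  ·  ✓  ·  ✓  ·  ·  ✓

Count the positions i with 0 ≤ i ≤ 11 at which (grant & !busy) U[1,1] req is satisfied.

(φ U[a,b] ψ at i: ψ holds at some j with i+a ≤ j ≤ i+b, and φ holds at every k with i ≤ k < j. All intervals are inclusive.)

Evaluate at each i in [0,11]:
  i=0: ✗ (lhs fails at k=0 before rhs at j=1)
  i=1: ✗ (lhs fails at k=1 before rhs at j=2)
  i=2: ✗ (lhs fails at k=2 before rhs at j=3)
  i=3: ✗ (lhs fails at k=3 before rhs at j=4)
  i=4: ✗ (lhs fails at k=4 before rhs at j=5)
  i=5: ✓ (rhs at j=6; lhs holds on [5,5])
  i=6: ✗ (no rhs in [7,7])
  i=7: ✗ (no rhs in [8,8])
  i=8: ✗ (no rhs in [9,9])
  i=9: ✗ (lhs fails at k=9 before rhs at j=10)
  i=10: ✗ (no rhs in [11,11])
  i=11: ✗ (lhs fails at k=11 before rhs at j=12)
Positions where it holds: {5} → 1.

1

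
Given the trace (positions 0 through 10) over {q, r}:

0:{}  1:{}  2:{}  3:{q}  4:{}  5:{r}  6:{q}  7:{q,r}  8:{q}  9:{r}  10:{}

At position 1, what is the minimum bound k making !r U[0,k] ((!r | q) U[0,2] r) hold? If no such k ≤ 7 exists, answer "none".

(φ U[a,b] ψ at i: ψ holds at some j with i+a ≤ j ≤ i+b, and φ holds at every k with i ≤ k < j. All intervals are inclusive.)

Need earliest j ≥ 1 with ((!r | q) U[0,2] r), and !r at every k in [1,j-1].
  j=1: rhs fails.
  j=2: rhs fails.
  j=3: rhs holds; lhs holds on [1,2]. k = 2.

2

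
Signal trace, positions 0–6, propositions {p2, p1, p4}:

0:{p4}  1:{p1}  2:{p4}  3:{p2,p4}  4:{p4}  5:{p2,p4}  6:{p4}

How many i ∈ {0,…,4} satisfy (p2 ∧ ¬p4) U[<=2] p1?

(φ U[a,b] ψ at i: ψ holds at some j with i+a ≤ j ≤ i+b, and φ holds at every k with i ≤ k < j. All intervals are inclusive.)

1

Evaluate at each i in [0,4]:
  i=0: ✗ (lhs fails at k=0 before rhs at j=1)
  i=1: ✓ (rhs at j=1)
  i=2: ✗ (no rhs in [2,4])
  i=3: ✗ (no rhs in [3,5])
  i=4: ✗ (no rhs in [4,6])
Positions where it holds: {1} → 1.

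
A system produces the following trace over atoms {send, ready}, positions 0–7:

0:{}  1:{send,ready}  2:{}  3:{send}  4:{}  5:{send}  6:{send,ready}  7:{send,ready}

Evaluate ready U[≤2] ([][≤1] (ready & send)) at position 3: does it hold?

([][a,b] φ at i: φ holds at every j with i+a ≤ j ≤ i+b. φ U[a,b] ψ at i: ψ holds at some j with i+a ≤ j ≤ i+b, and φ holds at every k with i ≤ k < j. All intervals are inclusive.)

Need some j in [3,5] with [][≤1] (ready & send), and ready at every k in [3,j-1].
  j=3: [][≤1] (ready & send) — fails at 3.
  j=4: [][≤1] (ready & send) — fails at 4.
  j=5: [][≤1] (ready & send) — fails at 5.
No j in the window works → until fails.

No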